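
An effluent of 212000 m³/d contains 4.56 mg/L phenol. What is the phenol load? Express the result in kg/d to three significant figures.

212000 m³/d = 2.454 m³/s.
Mass flux = Q·C = 2.454 m³/s × 4.56 g/m³ = 11.19 g/s.
= 11.19 g/s × 86.4 = 966.7 kg/d.

967 kg/d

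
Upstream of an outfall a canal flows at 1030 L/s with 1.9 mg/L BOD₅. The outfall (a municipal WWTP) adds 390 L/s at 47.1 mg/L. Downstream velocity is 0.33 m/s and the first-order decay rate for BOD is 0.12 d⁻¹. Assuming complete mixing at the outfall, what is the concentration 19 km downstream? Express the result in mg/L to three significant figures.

13.2 mg/L

390 L/s = 0.39 m³/s.
1030 L/s = 1.03 m³/s.
After complete mixing, C₀ = (0.39·47.1 + 1.03·1.9) / 1.42 = 14.31 mg/L.
Travel time t = 1.9e+04 m / 0.33 m/s = 5.758e+04 s = 0.6664 d.
C = 14.31·exp(−0.12·0.6664) = 14.31·0.9231 = 13.21 mg/L.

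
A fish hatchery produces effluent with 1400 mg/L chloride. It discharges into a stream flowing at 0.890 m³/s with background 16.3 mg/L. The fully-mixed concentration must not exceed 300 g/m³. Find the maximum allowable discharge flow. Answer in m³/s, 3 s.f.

Mass balance at complete mixing: C_std·(Q_w + Q_r) = Q_w·C_e + Q_r·C_b.
Rearranging, Q_w = Q_r·(C_std − C_b)/(C_e − C_std) = 0.890·(300 − 16.3) / (1400 − 300) = 0.2295 m³/s.

0.230 m³/s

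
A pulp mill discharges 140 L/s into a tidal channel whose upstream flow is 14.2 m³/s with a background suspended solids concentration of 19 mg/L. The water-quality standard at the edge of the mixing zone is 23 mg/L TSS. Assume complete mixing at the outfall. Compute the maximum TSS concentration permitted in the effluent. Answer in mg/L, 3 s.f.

429 mg/L

140 L/s = 0.14 m³/s.
Mass balance: 23·14.34 = 0.14·Cₑ + 14.2·19.
Cₑ = (329.8 − 269.8) / 0.14 = 428.7 mg/L.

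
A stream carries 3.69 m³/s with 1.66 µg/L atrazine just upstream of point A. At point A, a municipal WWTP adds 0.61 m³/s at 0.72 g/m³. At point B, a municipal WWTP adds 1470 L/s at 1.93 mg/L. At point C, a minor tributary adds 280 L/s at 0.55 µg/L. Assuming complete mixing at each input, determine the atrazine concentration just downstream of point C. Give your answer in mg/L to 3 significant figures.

0.543 mg/L

1.66 µg/L = 0.00166 mg/L.
After input A: C = (3.69·0.00166 + 0.61·0.72) / 4.3 = 0.1036 mg/L.
1470 L/s = 1.47 m³/s.
After input B: C = (4.3·0.1036 + 1.47·1.93) / 5.77 = 0.5689 mg/L.
280 L/s = 0.28 m³/s.
0.55 µg/L = 0.00055 mg/L.
After input C: C = (5.77·0.5689 + 0.28·0.00055) / 6.05 = 0.5426 mg/L.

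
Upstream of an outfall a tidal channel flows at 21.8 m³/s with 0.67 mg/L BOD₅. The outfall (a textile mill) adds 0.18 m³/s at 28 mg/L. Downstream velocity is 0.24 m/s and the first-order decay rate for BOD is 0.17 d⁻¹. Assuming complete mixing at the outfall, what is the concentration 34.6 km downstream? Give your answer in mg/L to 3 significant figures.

0.673 mg/L

After complete mixing, C₀ = (0.18·28 + 21.8·0.67) / 21.98 = 0.8938 mg/L.
Travel time t = 3.46e+04 m / 0.24 m/s = 1.442e+05 s = 1.669 d.
C = 0.8938·exp(−0.17·1.669) = 0.8938·0.753 = 0.6731 mg/L.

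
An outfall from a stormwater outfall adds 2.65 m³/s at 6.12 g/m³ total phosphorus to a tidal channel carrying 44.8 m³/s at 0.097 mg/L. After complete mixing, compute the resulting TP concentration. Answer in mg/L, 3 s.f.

0.433 mg/L

By mass balance at complete mixing, C = (2.65·6.12 + 44.8·0.097) / (2.65 + 44.8) = 20.56/47.45 = 0.4334 mg/L.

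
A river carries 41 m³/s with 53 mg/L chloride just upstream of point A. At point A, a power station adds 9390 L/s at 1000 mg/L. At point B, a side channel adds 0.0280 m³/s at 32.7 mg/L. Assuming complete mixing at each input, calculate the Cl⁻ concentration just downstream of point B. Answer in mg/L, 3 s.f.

229 mg/L

9390 L/s = 9.39 m³/s.
After input A: C = (41·53 + 9.39·1000) / 50.39 = 229.5 mg/L.
After input B: C = (50.39·229.5 + 0.028·32.7) / 50.42 = 229.4 mg/L.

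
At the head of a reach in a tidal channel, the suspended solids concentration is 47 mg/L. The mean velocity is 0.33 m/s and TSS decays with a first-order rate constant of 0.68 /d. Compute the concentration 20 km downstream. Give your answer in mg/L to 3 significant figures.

Travel time t = 20 km / 0.33 m/s = 2e+04/0.33 = 6.061e+04 s = 0.7015 d.
First-order decay: C = 47·exp(−0.68·0.7015) = 47·0.6206 = 29.17 mg/L.

29.2 mg/L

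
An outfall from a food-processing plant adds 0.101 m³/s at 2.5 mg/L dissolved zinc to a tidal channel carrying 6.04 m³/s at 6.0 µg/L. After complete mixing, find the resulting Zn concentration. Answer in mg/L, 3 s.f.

0.0470 mg/L

6.0 µg/L = 0.006 mg/L.
Flow-weighted mixing gives C = (0.101·2.5 + 6.04·0.006) / (0.101 + 6.04) = 0.2887/6.141 = 0.04702 mg/L.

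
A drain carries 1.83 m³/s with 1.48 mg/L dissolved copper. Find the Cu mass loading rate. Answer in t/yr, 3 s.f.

Mass flux = Q·C = 1.83 m³/s × 1.48 g/m³ = 2.708 g/s.
= 2.708 g/s × 31.56 = 85.47 t/yr.

85.5 t/yr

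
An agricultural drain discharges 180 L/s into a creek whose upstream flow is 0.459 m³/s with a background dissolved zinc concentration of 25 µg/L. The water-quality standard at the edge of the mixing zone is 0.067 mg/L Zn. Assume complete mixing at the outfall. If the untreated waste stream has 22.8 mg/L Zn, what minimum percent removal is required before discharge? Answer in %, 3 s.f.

180 L/s = 0.18 m³/s.
25 µg/L = 0.025 mg/L.
Mass balance: 0.067·0.639 = 0.18·Cₑ + 0.459·0.025.
Cₑ = (0.04281 − 0.01148) / 0.18 = 0.1741 mg/L.
Required removal = 1 − 0.1741/22.8 = 99.24 %.

99.2 %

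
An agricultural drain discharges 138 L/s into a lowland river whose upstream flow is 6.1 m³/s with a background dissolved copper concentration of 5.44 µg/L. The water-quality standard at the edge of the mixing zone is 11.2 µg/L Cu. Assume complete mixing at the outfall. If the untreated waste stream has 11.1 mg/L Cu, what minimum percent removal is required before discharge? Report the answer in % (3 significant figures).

138 L/s = 0.138 m³/s.
5.44 µg/L = 0.00544 mg/L.
11.2 µg/L = 0.0112 mg/L.
Mass balance: 0.0112·6.238 = 0.138·Cₑ + 6.1·0.00544.
Cₑ = (0.06987 − 0.03318) / 0.138 = 0.2658 mg/L.
Required removal = 1 − 0.2658/11.1 = 97.61 %.

97.6 %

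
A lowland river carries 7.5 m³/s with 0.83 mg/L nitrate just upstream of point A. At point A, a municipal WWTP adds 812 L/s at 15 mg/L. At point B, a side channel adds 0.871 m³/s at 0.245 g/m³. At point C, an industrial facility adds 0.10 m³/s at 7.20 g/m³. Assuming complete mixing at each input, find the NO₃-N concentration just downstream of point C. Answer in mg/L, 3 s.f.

2.08 mg/L

812 L/s = 0.812 m³/s.
After input A: C = (7.5·0.83 + 0.812·15) / 8.312 = 2.214 mg/L.
After input B: C = (8.312·2.214 + 0.871·0.245) / 9.183 = 2.027 mg/L.
After input C: C = (9.183·2.027 + 0.1·7.2) / 9.283 = 2.083 mg/L.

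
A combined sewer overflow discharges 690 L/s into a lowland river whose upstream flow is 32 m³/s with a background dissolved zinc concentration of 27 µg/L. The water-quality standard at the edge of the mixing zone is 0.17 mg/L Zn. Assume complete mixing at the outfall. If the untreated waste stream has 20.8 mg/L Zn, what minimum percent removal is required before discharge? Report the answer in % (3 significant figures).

67.3 %

690 L/s = 0.69 m³/s.
27 µg/L = 0.027 mg/L.
Mass balance: 0.17·32.69 = 0.69·Cₑ + 32·0.027.
Cₑ = (5.557 − 0.864) / 0.69 = 6.802 mg/L.
Required removal = 1 − 6.802/20.8 = 67.3 %.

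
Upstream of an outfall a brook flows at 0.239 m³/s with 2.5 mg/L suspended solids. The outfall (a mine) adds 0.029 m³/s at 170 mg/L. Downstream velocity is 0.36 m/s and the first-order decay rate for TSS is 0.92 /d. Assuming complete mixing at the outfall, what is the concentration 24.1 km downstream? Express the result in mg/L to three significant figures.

10.1 mg/L

After complete mixing, C₀ = (0.029·170 + 0.239·2.5) / 0.268 = 20.62 mg/L.
Travel time t = 2.41e+04 m / 0.36 m/s = 6.694e+04 s = 0.7748 d.
C = 20.62·exp(−0.92·0.7748) = 20.62·0.4903 = 10.11 mg/L.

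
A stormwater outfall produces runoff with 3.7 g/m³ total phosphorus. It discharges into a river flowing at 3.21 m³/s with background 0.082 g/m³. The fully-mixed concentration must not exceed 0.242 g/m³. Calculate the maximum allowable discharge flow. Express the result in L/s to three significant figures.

Mass balance at complete mixing: C_std·(Q_w + Q_r) = Q_w·C_e + Q_r·C_b.
Rearranging, Q_w = Q_r·(C_std − C_b)/(C_e − C_std) = 3.21·(0.242 − 0.082) / (3.7 − 0.242) = 0.1485 m³/s.
= 148.5 L/s.

149 L/s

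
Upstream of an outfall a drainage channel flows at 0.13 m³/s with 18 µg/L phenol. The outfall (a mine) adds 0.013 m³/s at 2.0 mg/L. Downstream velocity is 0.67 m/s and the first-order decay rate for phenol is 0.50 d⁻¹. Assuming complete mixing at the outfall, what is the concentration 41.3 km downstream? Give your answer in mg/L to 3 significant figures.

0.139 mg/L

18 µg/L = 0.018 mg/L.
After complete mixing, C₀ = (0.013·2 + 0.13·0.018) / 0.143 = 0.1982 mg/L.
Travel time t = 4.13e+04 m / 0.67 m/s = 6.164e+04 s = 0.7134 d.
C = 0.1982·exp(−0.50·0.7134) = 0.1982·0.7 = 0.1387 mg/L.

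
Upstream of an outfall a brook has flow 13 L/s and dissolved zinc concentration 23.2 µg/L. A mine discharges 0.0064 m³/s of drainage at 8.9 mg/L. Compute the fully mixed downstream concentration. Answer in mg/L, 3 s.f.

13 L/s = 0.013 m³/s.
23.2 µg/L = 0.0232 mg/L.
Conservation of mass across the mixing zone: C = (0.0064·8.9 + 0.013·0.0232) / (0.0064 + 0.013) = 0.05726/0.0194 = 2.952 mg/L.

2.95 mg/L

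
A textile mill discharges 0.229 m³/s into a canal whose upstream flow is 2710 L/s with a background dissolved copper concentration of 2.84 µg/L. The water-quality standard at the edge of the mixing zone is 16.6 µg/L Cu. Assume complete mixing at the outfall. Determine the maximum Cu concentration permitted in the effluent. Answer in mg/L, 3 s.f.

2710 L/s = 2.71 m³/s.
2.84 µg/L = 0.00284 mg/L.
16.6 µg/L = 0.0166 mg/L.
Mass balance: 0.0166·2.939 = 0.229·Cₑ + 2.71·0.00284.
Cₑ = (0.04879 − 0.007696) / 0.229 = 0.1794 mg/L.

0.179 mg/L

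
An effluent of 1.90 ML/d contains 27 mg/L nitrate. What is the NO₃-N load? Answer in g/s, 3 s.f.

1.90 ML/d = 0.02199 m³/s.
Mass flux = Q·C = 0.02199 m³/s × 27 g/m³ = 0.5937 g/s.

0.594 g/s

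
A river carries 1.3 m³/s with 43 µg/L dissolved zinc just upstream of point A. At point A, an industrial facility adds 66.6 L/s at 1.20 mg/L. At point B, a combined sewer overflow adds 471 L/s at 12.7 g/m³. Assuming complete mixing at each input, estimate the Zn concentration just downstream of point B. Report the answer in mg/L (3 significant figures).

43 µg/L = 0.043 mg/L.
66.6 L/s = 0.0666 m³/s.
After input A: C = (1.3·0.043 + 0.0666·1.2) / 1.367 = 0.09939 mg/L.
471 L/s = 0.471 m³/s.
After input B: C = (1.367·0.09939 + 0.471·12.7) / 1.838 = 3.329 mg/L.

3.33 mg/L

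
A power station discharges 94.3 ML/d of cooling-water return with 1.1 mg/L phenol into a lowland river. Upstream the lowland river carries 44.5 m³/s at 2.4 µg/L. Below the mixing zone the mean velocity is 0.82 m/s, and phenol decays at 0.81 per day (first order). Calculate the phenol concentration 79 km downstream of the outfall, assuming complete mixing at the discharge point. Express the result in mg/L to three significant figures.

0.0116 mg/L

94.3 ML/d = 1.091 m³/s.
2.4 µg/L = 0.0024 mg/L.
After complete mixing, C₀ = (1.091·1.1 + 44.5·0.0024) / 45.59 = 0.02868 mg/L.
Travel time t = 7.9e+04 m / 0.82 m/s = 9.634e+04 s = 1.115 d.
C = 0.02868·exp(−0.81·1.115) = 0.02868·0.4053 = 0.01162 mg/L.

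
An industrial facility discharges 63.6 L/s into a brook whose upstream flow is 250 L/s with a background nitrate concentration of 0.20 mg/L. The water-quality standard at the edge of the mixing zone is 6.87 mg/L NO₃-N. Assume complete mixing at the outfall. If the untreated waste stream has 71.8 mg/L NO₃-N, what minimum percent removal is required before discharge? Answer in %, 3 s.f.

63.6 L/s = 0.0636 m³/s.
250 L/s = 0.25 m³/s.
Mass balance: 6.87·0.3136 = 0.0636·Cₑ + 0.25·0.2.
Cₑ = (2.154 − 0.05) / 0.0636 = 33.09 mg/L.
Required removal = 1 − 33.09/71.8 = 53.92 %.

53.9 %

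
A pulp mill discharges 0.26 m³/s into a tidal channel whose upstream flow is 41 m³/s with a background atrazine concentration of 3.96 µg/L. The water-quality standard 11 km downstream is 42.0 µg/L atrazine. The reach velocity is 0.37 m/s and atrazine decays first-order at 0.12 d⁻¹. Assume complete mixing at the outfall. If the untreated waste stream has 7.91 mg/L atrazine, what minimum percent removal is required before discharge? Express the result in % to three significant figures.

20.1 %

3.96 µg/L = 0.00396 mg/L.
42.0 µg/L = 0.042 mg/L.
Travel time to the compliance point: t = 1.1e+04/0.37 = 2.973e+04 s = 0.3441 d; decay factor exp(−0.12·0.3441) = 0.9595.
So the concentration just after mixing may be at most 0.042/0.9595 = 0.04377 mg/L.
Mass balance: 0.04377·41.26 = 0.26·Cₑ + 41·0.00396.
Cₑ = (1.806 − 0.1624) / 0.26 = 6.322 mg/L.
Required removal = 1 − 6.322/7.91 = 20.08 %.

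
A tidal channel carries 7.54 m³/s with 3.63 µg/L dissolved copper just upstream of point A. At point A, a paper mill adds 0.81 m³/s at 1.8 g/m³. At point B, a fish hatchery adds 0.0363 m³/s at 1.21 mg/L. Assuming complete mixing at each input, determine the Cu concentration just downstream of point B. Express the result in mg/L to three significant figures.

0.182 mg/L

3.63 µg/L = 0.00363 mg/L.
After input A: C = (7.54·0.00363 + 0.81·1.8) / 8.35 = 0.1779 mg/L.
After input B: C = (8.35·0.1779 + 0.0363·1.21) / 8.386 = 0.1824 mg/L.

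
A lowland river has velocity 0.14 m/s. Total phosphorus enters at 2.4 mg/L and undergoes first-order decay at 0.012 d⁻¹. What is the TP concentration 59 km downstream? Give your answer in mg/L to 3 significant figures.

Travel time t = 59 km / 0.14 m/s = 5.9e+04/0.14 = 4.214e+05 s = 4.878 d.
First-order decay: C = 2.4·exp(−0.012·4.878) = 2.4·0.9431 = 2.264 mg/L.

2.26 mg/L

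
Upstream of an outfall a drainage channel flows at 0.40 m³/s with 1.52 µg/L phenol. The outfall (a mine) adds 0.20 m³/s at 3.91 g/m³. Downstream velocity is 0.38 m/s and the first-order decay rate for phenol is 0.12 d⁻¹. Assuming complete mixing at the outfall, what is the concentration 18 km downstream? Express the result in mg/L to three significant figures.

1.22 mg/L

1.52 µg/L = 0.00152 mg/L.
After complete mixing, C₀ = (0.2·3.91 + 0.4·0.00152) / 0.6 = 1.304 mg/L.
Travel time t = 1.8e+04 m / 0.38 m/s = 4.737e+04 s = 0.5482 d.
C = 1.304·exp(−0.12·0.5482) = 1.304·0.9363 = 1.221 mg/L.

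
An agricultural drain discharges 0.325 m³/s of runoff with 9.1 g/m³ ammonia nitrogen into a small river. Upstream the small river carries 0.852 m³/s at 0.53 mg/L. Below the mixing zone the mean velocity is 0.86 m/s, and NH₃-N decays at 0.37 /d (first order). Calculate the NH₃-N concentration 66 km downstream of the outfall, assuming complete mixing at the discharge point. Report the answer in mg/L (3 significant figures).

After complete mixing, C₀ = (0.325·9.1 + 0.852·0.53) / 1.177 = 2.896 mg/L.
Travel time t = 6.6e+04 m / 0.86 m/s = 7.674e+04 s = 0.8882 d.
C = 2.896·exp(−0.37·0.8882) = 2.896·0.7199 = 2.085 mg/L.

2.09 mg/L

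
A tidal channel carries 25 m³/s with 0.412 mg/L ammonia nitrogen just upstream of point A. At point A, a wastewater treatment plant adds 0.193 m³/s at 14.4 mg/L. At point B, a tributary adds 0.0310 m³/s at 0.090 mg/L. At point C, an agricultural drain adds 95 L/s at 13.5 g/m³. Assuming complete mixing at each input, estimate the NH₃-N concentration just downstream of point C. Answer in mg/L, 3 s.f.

0.567 mg/L

After input A: C = (25·0.412 + 0.193·14.4) / 25.19 = 0.5192 mg/L.
After input B: C = (25.19·0.5192 + 0.031·0.09) / 25.22 = 0.5186 mg/L.
95 L/s = 0.095 m³/s.
After input C: C = (25.22·0.5186 + 0.095·13.5) / 25.32 = 0.5673 mg/L.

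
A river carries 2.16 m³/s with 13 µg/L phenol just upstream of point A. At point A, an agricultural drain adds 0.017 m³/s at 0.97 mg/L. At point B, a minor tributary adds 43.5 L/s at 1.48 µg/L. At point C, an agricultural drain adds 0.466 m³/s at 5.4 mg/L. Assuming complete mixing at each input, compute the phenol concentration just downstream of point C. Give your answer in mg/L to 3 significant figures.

0.953 mg/L

13 µg/L = 0.013 mg/L.
After input A: C = (2.16·0.013 + 0.017·0.97) / 2.177 = 0.02047 mg/L.
43.5 L/s = 0.0435 m³/s.
1.48 µg/L = 0.00148 mg/L.
After input B: C = (2.177·0.02047 + 0.0435·0.00148) / 2.22 = 0.0201 mg/L.
After input C: C = (2.22·0.0201 + 0.466·5.4) / 2.687 = 0.9533 mg/L.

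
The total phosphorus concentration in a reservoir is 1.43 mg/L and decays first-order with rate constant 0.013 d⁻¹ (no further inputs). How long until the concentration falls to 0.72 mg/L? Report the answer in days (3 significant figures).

52.8 d

t = ln(C₀/C)/k = ln(1.43/0.72)/0.013 = 0.6862/0.013 = 52.78 d.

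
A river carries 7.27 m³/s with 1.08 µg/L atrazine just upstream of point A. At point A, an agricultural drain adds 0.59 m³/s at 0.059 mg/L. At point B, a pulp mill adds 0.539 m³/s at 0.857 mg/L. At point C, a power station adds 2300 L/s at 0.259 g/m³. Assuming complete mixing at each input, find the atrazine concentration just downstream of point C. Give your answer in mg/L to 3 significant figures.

0.103 mg/L

1.08 µg/L = 0.00108 mg/L.
After input A: C = (7.27·0.00108 + 0.59·0.059) / 7.86 = 0.005428 mg/L.
After input B: C = (7.86·0.005428 + 0.539·0.857) / 8.399 = 0.06008 mg/L.
2300 L/s = 2.3 m³/s.
After input C: C = (8.399·0.06008 + 2.3·0.259) / 10.7 = 0.1028 mg/L.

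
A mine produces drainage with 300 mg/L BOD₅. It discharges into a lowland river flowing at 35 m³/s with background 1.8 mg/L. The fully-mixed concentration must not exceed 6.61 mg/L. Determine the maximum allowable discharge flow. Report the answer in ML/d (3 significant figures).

Mass balance at complete mixing: C_std·(Q_w + Q_r) = Q_w·C_e + Q_r·C_b.
Rearranging, Q_w = Q_r·(C_std − C_b)/(C_e − C_std) = 35·(6.61 − 1.8) / (300 − 6.61) = 0.5738 m³/s.
= 49.58 ML/d.

49.6 ML/d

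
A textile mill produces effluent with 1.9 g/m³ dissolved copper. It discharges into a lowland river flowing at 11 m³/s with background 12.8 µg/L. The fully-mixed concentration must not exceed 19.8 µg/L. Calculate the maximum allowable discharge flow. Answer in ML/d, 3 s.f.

3.54 ML/d

12.8 µg/L = 0.0128 mg/L.
19.8 µg/L = 0.0198 mg/L.
Mass balance at complete mixing: C_std·(Q_w + Q_r) = Q_w·C_e + Q_r·C_b.
Rearranging, Q_w = Q_r·(C_std − C_b)/(C_e − C_std) = 11·(0.0198 − 0.0128) / (1.9 − 0.0198) = 0.04095 m³/s.
= 3.538 ML/d.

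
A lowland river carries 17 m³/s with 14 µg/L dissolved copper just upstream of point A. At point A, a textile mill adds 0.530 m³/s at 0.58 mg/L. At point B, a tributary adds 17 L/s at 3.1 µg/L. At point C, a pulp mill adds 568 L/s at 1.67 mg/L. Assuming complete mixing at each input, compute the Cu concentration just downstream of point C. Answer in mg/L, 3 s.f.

14 µg/L = 0.014 mg/L.
After input A: C = (17·0.014 + 0.53·0.58) / 17.53 = 0.03111 mg/L.
17 L/s = 0.017 m³/s.
3.1 µg/L = 0.0031 mg/L.
After input B: C = (17.53·0.03111 + 0.017·0.0031) / 17.55 = 0.03109 mg/L.
568 L/s = 0.568 m³/s.
After input C: C = (17.55·0.03109 + 0.568·1.67) / 18.12 = 0.08247 mg/L.

0.0825 mg/L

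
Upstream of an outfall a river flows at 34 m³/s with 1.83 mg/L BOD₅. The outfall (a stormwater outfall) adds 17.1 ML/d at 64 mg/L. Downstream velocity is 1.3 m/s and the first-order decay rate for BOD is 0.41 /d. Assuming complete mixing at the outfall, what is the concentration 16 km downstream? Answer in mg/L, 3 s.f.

2.07 mg/L

17.1 ML/d = 0.1979 m³/s.
After complete mixing, C₀ = (0.1979·64 + 34·1.83) / 34.2 = 2.19 mg/L.
Travel time t = 1.6e+04 m / 1.3 m/s = 1.231e+04 s = 0.1425 d.
C = 2.19·exp(−0.41·0.1425) = 2.19·0.9433 = 2.066 mg/L.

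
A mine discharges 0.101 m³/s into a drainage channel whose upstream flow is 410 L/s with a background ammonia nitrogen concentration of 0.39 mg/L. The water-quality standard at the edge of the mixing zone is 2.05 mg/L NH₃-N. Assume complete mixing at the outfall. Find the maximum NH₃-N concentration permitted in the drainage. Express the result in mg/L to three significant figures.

410 L/s = 0.41 m³/s.
Mass balance: 2.05·0.511 = 0.101·Cₑ + 0.41·0.39.
Cₑ = (1.048 − 0.1599) / 0.101 = 8.789 mg/L.

8.79 mg/L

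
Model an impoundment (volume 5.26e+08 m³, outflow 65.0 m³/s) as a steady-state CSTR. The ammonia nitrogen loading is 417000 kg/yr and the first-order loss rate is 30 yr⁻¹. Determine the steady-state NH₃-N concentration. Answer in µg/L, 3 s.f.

Outflow Q = 65.0 m³/s × 3.156e+07 s/yr = 2.051e+09 m³/yr.
Steady-state CSTR mass balance: W = Q·C + k·V·C, so C = W/(Q + kV).
Q + kV = 2.051e+09 + 30·5.26e+08 = 1.783e+10 m³/yr.
C = 417000/1.783e+10 = 2.339e-05 kg/m³ = 0.02339 mg/L = 23.39 µg/L.

23.4 µg/L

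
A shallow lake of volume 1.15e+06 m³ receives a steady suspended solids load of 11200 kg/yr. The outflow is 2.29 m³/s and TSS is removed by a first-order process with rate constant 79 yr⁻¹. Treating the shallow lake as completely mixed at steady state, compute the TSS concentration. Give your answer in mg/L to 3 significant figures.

Outflow Q = 2.29 m³/s × 3.156e+07 s/yr = 7.227e+07 m³/yr.
Steady-state CSTR mass balance: W = Q·C + k·V·C, so C = W/(Q + kV).
Q + kV = 7.227e+07 + 79·1.15e+06 = 1.631e+08 m³/yr.
C = 11200/1.631e+08 = 6.866e-05 kg/m³ = 0.06866 mg/L.

0.0687 mg/L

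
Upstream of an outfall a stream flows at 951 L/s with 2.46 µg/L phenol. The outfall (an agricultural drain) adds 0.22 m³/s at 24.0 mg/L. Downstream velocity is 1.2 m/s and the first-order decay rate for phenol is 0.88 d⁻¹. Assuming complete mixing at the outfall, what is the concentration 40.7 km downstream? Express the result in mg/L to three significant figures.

951 L/s = 0.951 m³/s.
2.46 µg/L = 0.00246 mg/L.
After complete mixing, C₀ = (0.22·24 + 0.951·0.00246) / 1.171 = 4.511 mg/L.
Travel time t = 4.07e+04 m / 1.2 m/s = 3.392e+04 s = 0.3926 d.
C = 4.511·exp(−0.88·0.3926) = 4.511·0.7079 = 3.193 mg/L.

3.19 mg/L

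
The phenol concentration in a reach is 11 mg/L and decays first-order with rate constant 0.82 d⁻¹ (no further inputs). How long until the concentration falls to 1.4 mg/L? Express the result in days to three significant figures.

2.51 d

t = ln(C₀/C)/k = ln(11/1.4)/0.82 = 2.061/0.82 = 2.514 d.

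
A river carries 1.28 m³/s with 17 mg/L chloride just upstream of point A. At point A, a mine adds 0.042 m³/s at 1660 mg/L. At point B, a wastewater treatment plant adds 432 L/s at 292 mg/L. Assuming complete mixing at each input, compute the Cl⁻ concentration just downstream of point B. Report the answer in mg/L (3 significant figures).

After input A: C = (1.28·17 + 0.042·1660) / 1.322 = 69.2 mg/L.
432 L/s = 0.432 m³/s.
After input B: C = (1.322·69.2 + 0.432·292) / 1.754 = 124.1 mg/L.

124 mg/L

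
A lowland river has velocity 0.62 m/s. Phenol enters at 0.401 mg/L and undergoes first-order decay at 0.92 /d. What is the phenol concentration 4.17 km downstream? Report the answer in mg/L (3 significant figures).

0.373 mg/L

Travel time t = 4.17 km / 0.62 m/s = 4170/0.62 = 6726 s = 0.07784 d.
First-order decay: C = 0.401·exp(−0.92·0.07784) = 0.401·0.9309 = 0.3733 mg/L.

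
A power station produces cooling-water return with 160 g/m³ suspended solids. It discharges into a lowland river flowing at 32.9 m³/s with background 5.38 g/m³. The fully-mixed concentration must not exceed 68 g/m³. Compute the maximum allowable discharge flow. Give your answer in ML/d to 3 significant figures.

Mass balance at complete mixing: C_std·(Q_w + Q_r) = Q_w·C_e + Q_r·C_b.
Rearranging, Q_w = Q_r·(C_std − C_b)/(C_e − C_std) = 32.9·(68 − 5.38) / (160 − 68) = 22.39 m³/s.
= 1935 ML/d.

1930 ML/d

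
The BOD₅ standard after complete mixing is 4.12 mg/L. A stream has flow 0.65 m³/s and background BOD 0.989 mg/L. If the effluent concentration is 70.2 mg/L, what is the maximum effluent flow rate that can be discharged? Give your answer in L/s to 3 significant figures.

Mass balance at complete mixing: C_std·(Q_w + Q_r) = Q_w·C_e + Q_r·C_b.
Rearranging, Q_w = Q_r·(C_std − C_b)/(C_e − C_std) = 0.65·(4.12 − 0.989) / (70.2 − 4.12) = 0.0308 m³/s.
= 30.8 L/s.

30.8 L/s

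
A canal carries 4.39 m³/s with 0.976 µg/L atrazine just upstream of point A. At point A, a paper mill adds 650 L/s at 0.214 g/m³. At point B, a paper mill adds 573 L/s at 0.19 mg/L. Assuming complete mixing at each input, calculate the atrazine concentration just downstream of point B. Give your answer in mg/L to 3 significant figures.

0.976 µg/L = 0.000976 mg/L.
650 L/s = 0.65 m³/s.
After input A: C = (4.39·0.000976 + 0.65·0.214) / 5.04 = 0.02845 mg/L.
573 L/s = 0.573 m³/s.
After input B: C = (5.04·0.02845 + 0.573·0.19) / 5.613 = 0.04494 mg/L.

0.0449 mg/L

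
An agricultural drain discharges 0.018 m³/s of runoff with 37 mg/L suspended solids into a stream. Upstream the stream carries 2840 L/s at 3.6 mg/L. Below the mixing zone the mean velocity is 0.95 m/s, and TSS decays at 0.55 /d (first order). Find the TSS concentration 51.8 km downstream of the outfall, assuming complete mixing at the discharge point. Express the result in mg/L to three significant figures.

2.69 mg/L

2840 L/s = 2.84 m³/s.
After complete mixing, C₀ = (0.018·37 + 2.84·3.6) / 2.858 = 3.81 mg/L.
Travel time t = 5.18e+04 m / 0.95 m/s = 5.453e+04 s = 0.6311 d.
C = 3.81·exp(−0.55·0.6311) = 3.81·0.7067 = 2.693 mg/L.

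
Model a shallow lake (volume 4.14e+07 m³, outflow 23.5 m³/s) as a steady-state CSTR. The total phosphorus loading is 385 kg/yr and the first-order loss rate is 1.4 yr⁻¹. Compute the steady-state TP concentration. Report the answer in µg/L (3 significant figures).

0.482 µg/L

Outflow Q = 23.5 m³/s × 3.156e+07 s/yr = 7.416e+08 m³/yr.
Steady-state CSTR mass balance: W = Q·C + k·V·C, so C = W/(Q + kV).
Q + kV = 7.416e+08 + 1.4·4.14e+07 = 7.996e+08 m³/yr.
C = 385/7.996e+08 = 4.815e-07 kg/m³ = 0.0004815 mg/L = 0.4815 µg/L.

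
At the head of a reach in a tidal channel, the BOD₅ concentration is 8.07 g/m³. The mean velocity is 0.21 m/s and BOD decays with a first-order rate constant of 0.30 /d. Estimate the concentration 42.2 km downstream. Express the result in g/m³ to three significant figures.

Travel time t = 42.2 km / 0.21 m/s = 4.22e+04/0.21 = 2.01e+05 s = 2.326 d.
First-order decay: C = 8.07·exp(−0.30·2.326) = 8.07·0.4977 = 4.016 g/m³.

4.02 g/m³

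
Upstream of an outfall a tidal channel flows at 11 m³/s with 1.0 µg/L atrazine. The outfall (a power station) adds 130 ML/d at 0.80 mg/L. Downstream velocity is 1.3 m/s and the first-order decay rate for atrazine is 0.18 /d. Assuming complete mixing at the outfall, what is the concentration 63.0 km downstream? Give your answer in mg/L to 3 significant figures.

0.0878 mg/L

130 ML/d = 1.505 m³/s.
1.0 µg/L = 0.001 mg/L.
After complete mixing, C₀ = (1.505·0.8 + 11·0.001) / 12.5 = 0.09714 mg/L.
Travel time t = 6.3e+04 m / 1.3 m/s = 4.846e+04 s = 0.5609 d.
C = 0.09714·exp(−0.18·0.5609) = 0.09714·0.904 = 0.08781 mg/L.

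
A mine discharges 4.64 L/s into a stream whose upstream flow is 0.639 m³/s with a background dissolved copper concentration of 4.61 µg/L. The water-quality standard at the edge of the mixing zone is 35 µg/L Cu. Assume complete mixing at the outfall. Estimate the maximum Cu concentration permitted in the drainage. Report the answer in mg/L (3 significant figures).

4.64 L/s = 0.00464 m³/s.
4.61 µg/L = 0.00461 mg/L.
35 µg/L = 0.035 mg/L.
Mass balance: 0.035·0.6436 = 0.00464·Cₑ + 0.639·0.00461.
Cₑ = (0.02253 − 0.002946) / 0.00464 = 4.22 mg/L.

4.22 mg/L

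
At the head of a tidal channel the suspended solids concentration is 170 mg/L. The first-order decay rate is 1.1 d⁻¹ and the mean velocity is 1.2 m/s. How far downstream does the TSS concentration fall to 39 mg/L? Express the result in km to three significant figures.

From C = C₀·e^(−kt), t = ln(C₀/C)/k = ln(170/39)/1.1 = 1.472/1.1 = 1.338 d.
Distance = v·t = 1.2 m/s × 1.156e+05 s = 1.388e+05 m = 138.8 km.

139 km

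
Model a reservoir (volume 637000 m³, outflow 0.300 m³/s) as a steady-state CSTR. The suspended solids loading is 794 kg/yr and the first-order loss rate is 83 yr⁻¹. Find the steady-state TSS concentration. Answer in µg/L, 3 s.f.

Outflow Q = 0.300 m³/s × 3.156e+07 s/yr = 9.467e+06 m³/yr.
Steady-state CSTR mass balance: W = Q·C + k·V·C, so C = W/(Q + kV).
Q + kV = 9.467e+06 + 83·637000 = 6.234e+07 m³/yr.
C = 794/6.234e+07 = 1.274e-05 kg/m³ = 0.01274 mg/L = 12.74 µg/L.

12.7 µg/L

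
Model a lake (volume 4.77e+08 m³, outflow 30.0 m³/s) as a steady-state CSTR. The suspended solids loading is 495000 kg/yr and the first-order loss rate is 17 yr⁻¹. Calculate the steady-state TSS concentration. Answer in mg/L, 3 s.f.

Outflow Q = 30.0 m³/s × 3.156e+07 s/yr = 9.467e+08 m³/yr.
Steady-state CSTR mass balance: W = Q·C + k·V·C, so C = W/(Q + kV).
Q + kV = 9.467e+08 + 17·4.77e+08 = 9.056e+09 m³/yr.
C = 495000/9.056e+09 = 5.466e-05 kg/m³ = 0.05466 mg/L.

0.0547 mg/L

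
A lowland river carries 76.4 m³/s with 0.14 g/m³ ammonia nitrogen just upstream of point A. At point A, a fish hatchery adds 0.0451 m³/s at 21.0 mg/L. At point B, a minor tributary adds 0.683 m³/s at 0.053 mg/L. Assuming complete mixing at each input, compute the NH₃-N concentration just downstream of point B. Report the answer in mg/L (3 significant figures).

After input A: C = (76.4·0.14 + 0.0451·21) / 76.45 = 0.1523 mg/L.
After input B: C = (76.45·0.1523 + 0.683·0.053) / 77.13 = 0.1514 mg/L.

0.151 mg/L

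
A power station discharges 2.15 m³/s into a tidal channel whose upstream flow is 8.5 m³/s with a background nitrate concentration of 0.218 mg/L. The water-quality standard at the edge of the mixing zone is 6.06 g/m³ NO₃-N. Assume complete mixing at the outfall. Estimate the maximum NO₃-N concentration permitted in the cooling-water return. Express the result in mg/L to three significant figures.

Mass balance: 6.06·10.65 = 2.15·Cₑ + 8.5·0.218.
Cₑ = (64.54 − 1.853) / 2.15 = 29.16 mg/L.

29.2 mg/L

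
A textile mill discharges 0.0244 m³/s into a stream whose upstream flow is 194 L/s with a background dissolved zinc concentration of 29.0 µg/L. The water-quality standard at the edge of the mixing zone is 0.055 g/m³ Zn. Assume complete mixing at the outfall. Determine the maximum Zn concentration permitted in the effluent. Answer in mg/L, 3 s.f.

194 L/s = 0.194 m³/s.
29.0 µg/L = 0.029 mg/L.
Mass balance: 0.055·0.2184 = 0.0244·Cₑ + 0.194·0.029.
Cₑ = (0.01201 − 0.005626) / 0.0244 = 0.2617 mg/L.

0.262 mg/L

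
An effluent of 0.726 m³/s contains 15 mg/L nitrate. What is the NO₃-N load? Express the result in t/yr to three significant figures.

Mass flux = Q·C = 0.726 m³/s × 15 g/m³ = 10.89 g/s.
= 10.89 g/s × 31.56 = 343.7 t/yr.

344 t/yr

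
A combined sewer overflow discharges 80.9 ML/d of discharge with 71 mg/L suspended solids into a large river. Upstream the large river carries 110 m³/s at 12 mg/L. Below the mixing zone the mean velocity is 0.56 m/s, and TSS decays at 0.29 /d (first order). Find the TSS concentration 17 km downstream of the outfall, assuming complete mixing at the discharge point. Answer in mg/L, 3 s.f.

11.3 mg/L

80.9 ML/d = 0.9363 m³/s.
After complete mixing, C₀ = (0.9363·71 + 110·12) / 110.9 = 12.5 mg/L.
Travel time t = 1.7e+04 m / 0.56 m/s = 3.036e+04 s = 0.3514 d.
C = 12.5·exp(−0.29·0.3514) = 12.5·0.9031 = 11.29 mg/L.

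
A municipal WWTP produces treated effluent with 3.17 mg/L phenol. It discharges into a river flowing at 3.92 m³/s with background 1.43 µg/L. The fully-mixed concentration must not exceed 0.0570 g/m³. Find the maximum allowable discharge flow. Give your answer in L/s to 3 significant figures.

1.43 µg/L = 0.00143 mg/L.
Mass balance at complete mixing: C_std·(Q_w + Q_r) = Q_w·C_e + Q_r·C_b.
Rearranging, Q_w = Q_r·(C_std − C_b)/(C_e − C_std) = 3.92·(0.057 − 0.00143) / (3.17 − 0.057) = 0.06998 m³/s.
= 69.98 L/s.

70.0 L/s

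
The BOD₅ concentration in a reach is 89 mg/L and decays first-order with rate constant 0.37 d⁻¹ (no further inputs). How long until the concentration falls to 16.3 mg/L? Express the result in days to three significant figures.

t = ln(C₀/C)/k = ln(89/16.3)/0.37 = 1.697/0.37 = 4.588 d.

4.59 d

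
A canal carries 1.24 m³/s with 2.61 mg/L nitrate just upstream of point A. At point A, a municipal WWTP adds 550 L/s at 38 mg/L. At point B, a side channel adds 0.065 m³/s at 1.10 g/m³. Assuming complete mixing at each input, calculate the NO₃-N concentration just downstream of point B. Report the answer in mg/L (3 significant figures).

13.1 mg/L

550 L/s = 0.55 m³/s.
After input A: C = (1.24·2.61 + 0.55·38) / 1.79 = 13.48 mg/L.
After input B: C = (1.79·13.48 + 0.065·1.1) / 1.855 = 13.05 mg/L.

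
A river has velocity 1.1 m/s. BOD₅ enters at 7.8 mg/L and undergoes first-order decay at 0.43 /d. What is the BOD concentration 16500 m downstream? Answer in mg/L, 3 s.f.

Travel time t = 16500 m / 1.1 m/s = 1.65e+04/1.1 = 1.5e+04 s = 0.1736 d.
First-order decay: C = 7.8·exp(−0.43·0.1736) = 7.8·0.9281 = 7.239 mg/L.

7.24 mg/L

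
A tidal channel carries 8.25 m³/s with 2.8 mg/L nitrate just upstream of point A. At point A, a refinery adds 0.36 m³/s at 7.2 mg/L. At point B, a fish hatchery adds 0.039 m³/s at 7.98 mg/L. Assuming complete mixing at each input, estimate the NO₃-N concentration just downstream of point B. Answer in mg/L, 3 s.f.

After input A: C = (8.25·2.8 + 0.36·7.2) / 8.61 = 2.984 mg/L.
After input B: C = (8.61·2.984 + 0.039·7.98) / 8.649 = 3.007 mg/L.

3.01 mg/L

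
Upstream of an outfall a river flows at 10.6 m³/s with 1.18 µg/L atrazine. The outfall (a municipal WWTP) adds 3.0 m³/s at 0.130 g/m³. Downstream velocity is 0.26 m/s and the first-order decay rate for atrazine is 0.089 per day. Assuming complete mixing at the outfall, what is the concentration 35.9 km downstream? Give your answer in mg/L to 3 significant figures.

0.0257 mg/L

1.18 µg/L = 0.00118 mg/L.
After complete mixing, C₀ = (3·0.13 + 10.6·0.00118) / 13.6 = 0.0296 mg/L.
Travel time t = 3.59e+04 m / 0.26 m/s = 1.381e+05 s = 1.598 d.
C = 0.0296·exp(−0.089·1.598) = 0.0296·0.8674 = 0.02567 mg/L.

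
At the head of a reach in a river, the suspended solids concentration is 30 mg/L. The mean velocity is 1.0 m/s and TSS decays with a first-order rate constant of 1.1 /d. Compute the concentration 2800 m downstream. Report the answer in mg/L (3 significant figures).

Travel time t = 2800 m / 1.0 m/s = 2800/1.0 = 2800 s = 0.03241 d.
First-order decay: C = 30·exp(−1.1·0.03241) = 30·0.965 = 28.95 mg/L.

28.9 mg/L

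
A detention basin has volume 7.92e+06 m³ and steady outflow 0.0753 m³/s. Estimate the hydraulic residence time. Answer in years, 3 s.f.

3.33 yr

Q = 0.0753 m³/s × 3.156e+07 s/yr = 2.376e+06 m³/yr.
Hydraulic residence time τ = V/Q = 7.92e+06/2.376e+06 = 3.333 yr.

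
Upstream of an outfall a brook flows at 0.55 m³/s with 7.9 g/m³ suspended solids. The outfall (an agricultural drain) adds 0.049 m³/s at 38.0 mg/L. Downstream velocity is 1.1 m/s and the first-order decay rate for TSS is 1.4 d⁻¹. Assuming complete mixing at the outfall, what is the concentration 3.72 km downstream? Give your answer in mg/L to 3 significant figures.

9.81 mg/L

After complete mixing, C₀ = (0.049·38 + 0.55·7.9) / 0.599 = 10.36 mg/L.
Travel time t = 3720 m / 1.1 m/s = 3382 s = 0.03914 d.
C = 10.36·exp(−1.4·0.03914) = 10.36·0.9467 = 9.81 mg/L.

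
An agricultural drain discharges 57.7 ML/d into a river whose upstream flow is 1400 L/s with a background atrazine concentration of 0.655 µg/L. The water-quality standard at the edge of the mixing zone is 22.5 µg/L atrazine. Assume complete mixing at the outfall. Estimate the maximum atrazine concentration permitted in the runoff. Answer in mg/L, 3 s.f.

57.7 ML/d = 0.6678 m³/s.
1400 L/s = 1.4 m³/s.
0.655 µg/L = 0.000655 mg/L.
22.5 µg/L = 0.0225 mg/L.
Mass balance: 0.0225·2.068 = 0.6678·Cₑ + 1.4·0.000655.
Cₑ = (0.04653 − 0.000917) / 0.6678 = 0.06829 mg/L.

0.0683 mg/L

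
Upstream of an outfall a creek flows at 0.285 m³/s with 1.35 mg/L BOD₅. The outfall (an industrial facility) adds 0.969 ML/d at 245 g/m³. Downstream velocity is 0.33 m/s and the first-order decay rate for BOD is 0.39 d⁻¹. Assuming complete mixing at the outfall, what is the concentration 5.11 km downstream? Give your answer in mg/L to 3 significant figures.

9.86 mg/L

0.969 ML/d = 0.01122 m³/s.
After complete mixing, C₀ = (0.01122·245 + 0.285·1.35) / 0.2962 = 10.58 mg/L.
Travel time t = 5110 m / 0.33 m/s = 1.548e+04 s = 0.1792 d.
C = 10.58·exp(−0.39·0.1792) = 10.58·0.9325 = 9.861 mg/L.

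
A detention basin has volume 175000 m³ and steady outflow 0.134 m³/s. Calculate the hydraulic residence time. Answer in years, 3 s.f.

0.0414 yr

Q = 0.134 m³/s × 3.156e+07 s/yr = 4.229e+06 m³/yr.
Hydraulic residence time τ = V/Q = 175000/4.229e+06 = 0.04138 yr.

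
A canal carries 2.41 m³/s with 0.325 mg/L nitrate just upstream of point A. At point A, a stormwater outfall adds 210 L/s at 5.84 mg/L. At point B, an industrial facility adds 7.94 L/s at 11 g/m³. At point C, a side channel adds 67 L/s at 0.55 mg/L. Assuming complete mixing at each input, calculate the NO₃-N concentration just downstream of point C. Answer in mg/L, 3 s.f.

210 L/s = 0.21 m³/s.
After input A: C = (2.41·0.325 + 0.21·5.84) / 2.62 = 0.767 mg/L.
7.94 L/s = 0.00794 m³/s.
After input B: C = (2.62·0.767 + 0.00794·11) / 2.628 = 0.798 mg/L.
67 L/s = 0.067 m³/s.
After input C: C = (2.628·0.798 + 0.067·0.55) / 2.695 = 0.7918 mg/L.

0.792 mg/L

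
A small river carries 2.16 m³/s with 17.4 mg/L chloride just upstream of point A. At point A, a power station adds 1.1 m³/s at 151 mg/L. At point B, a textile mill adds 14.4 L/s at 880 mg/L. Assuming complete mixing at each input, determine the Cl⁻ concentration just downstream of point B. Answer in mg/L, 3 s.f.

After input A: C = (2.16·17.4 + 1.1·151) / 3.26 = 62.48 mg/L.
14.4 L/s = 0.0144 m³/s.
After input B: C = (3.26·62.48 + 0.0144·880) / 3.274 = 66.08 mg/L.

66.1 mg/L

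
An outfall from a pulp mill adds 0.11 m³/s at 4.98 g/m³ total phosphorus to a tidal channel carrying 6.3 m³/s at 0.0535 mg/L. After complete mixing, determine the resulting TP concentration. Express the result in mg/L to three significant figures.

Flow-weighted mixing gives C = (0.11·4.98 + 6.3·0.0535) / (0.11 + 6.3) = 0.8849/6.41 = 0.138 mg/L.

0.138 mg/L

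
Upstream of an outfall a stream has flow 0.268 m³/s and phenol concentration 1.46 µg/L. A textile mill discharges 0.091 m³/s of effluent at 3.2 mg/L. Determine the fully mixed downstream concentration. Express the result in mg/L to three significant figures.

1.46 µg/L = 0.00146 mg/L.
Flow-weighted mixing gives C = (0.091·3.2 + 0.268·0.00146) / (0.091 + 0.268) = 0.2916/0.359 = 0.8122 mg/L.

0.812 mg/L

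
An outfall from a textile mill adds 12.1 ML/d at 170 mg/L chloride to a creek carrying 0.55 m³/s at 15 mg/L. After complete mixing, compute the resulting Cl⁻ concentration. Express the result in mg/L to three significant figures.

12.1 ML/d = 0.14 m³/s.
Flow-weighted mixing gives C = (0.14·170 + 0.55·15) / (0.14 + 0.55) = 32.06/0.69 = 46.46 mg/L.

46.5 mg/L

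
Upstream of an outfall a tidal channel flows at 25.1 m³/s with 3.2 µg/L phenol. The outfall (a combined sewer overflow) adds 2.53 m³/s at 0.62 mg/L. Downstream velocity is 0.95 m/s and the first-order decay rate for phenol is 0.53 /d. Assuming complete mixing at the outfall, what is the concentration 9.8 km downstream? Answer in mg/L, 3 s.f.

0.0560 mg/L

3.2 µg/L = 0.0032 mg/L.
After complete mixing, C₀ = (2.53·0.62 + 25.1·0.0032) / 27.63 = 0.05968 mg/L.
Travel time t = 9800 m / 0.95 m/s = 1.032e+04 s = 0.1194 d.
C = 0.05968·exp(−0.53·0.1194) = 0.05968·0.9387 = 0.05602 mg/L.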